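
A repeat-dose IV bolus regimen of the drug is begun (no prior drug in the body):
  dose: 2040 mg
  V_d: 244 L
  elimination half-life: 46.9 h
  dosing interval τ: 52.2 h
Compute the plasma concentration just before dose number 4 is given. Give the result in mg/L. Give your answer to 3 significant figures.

C₀ per dose = Dose / Vd = 2040 / 244 = 8.361 mg/L
k = ln2 / t½ = 0.693147 / 46.9 = 0.01478 h⁻¹
Fraction remaining after one interval: r = e^(−kτ) = e^(−0.01478 × 52.2) = 0.4623
Before dose 4, 3 doses have been given (aged 1τ, 2τ, 3τ).
C_trough = C₀ × (r + r² + … + r^3) = C₀ × r(1−r^3)/(1−r)
        = 8.361 × 0.4623 × (1 − 0.09880) / (1 − 0.4623) = 6.478 mg/L

6.48 mg/L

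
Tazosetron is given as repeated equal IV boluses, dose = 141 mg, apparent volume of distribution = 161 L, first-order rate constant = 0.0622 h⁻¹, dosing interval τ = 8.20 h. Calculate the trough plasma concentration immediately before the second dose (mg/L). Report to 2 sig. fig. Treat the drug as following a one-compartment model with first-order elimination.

C₀ per dose = Dose / Vd = 141 / 161 = 0.8758 mg/L
Fraction remaining after one interval: r = e^(−kτ) = e^(−0.06220 × 8.20) = 0.6005
Before dose 2, 1 dose has been given (aged 1τ).
C_trough = C₀ × r = 0.8758 × 0.6005 = 0.5259 mg/L

0.53 mg/L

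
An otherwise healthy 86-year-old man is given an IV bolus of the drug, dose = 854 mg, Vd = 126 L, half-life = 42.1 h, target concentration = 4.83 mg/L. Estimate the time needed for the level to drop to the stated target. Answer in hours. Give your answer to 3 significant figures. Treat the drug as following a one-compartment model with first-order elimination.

C₀ = Dose / Vd = 854.0 / 126 = 6.778 mg/L
k = ln2 / t½ = 0.693147 / 42.1 = 0.01646 h⁻¹
t = ln(C₀ / C) / k = ln(6.778 / 4.83) / 0.01646
  = ln(1.403) / 0.01646 = 0.3386 / 0.01646 = 20.57 h

20.6 h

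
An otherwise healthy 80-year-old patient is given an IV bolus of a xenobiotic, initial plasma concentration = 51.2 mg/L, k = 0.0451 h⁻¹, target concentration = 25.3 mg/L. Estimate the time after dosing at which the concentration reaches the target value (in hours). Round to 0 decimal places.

16 h

t = ln(C₀ / C) / k = ln(51.20 / 25.3) / 0.04510
  = ln(2.024) / 0.04510 = 0.7051 / 0.04510 = 15.63 h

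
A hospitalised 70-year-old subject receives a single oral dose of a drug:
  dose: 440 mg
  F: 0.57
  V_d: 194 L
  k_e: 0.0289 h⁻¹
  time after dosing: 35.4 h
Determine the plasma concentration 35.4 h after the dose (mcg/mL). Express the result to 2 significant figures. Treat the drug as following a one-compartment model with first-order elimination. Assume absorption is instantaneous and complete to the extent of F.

0.46 mcg/mL

Amount reaching circulation = F × Dose = 0.57 × 440.0 = 250.8 mg
C₀ = F·Dose / Vd = 250.8 / 194 = 1.293 mg/L
C = C₀ · e^(−k·t) = 1.293 × e^(−0.02890 × 35.4)
  = 1.293 × 0.3595 = 0.4648 mg/L
(0.4648 mg/L = 0.4648 mcg/mL)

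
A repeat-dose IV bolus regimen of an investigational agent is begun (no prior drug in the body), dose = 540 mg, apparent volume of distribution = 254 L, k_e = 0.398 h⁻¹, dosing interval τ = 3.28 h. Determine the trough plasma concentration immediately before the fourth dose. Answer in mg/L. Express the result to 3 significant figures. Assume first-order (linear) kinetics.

0.775 mg/L

C₀ per dose = Dose / Vd = 540 / 254 = 2.126 mg/L
Fraction remaining after one interval: r = e^(−kτ) = e^(−0.3980 × 3.28) = 0.2711
Before dose 4, 3 doses have been given (aged 1τ, 2τ, 3τ).
C_trough = C₀ × (r + r² + … + r^3) = C₀ × r(1−r^3)/(1−r)
        = 2.126 × 0.2711 × (1 − 0.01992) / (1 − 0.2711) = 0.7750 mg/L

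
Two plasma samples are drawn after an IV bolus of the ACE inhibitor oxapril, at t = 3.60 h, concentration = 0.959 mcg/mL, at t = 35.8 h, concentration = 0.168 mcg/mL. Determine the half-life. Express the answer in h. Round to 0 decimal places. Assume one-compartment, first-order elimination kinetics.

k = ln(C₁/C₂) / (t₂ − t₁) = ln(0.959/0.168) / (35.8 − 3.60)
  = 1.742 / 32.20 = 0.05410 h⁻¹
t½ = ln2 / k = 0.693147 / 0.05410 = 12.81 h

13 h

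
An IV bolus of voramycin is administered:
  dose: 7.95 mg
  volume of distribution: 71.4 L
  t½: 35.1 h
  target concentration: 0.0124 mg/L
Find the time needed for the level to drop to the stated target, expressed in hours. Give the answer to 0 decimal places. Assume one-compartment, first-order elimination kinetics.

111 h

C₀ = Dose / Vd = 7.950 / 71.4 = 0.1113 mg/L
k = ln2 / t½ = 0.693147 / 35.1 = 0.01975 h⁻¹
t = ln(C₀ / C) / k = ln(0.1113 / 0.0124) / 0.01975
  = ln(8.976) / 0.01975 = 2.195 / 0.01975 = 111.1 h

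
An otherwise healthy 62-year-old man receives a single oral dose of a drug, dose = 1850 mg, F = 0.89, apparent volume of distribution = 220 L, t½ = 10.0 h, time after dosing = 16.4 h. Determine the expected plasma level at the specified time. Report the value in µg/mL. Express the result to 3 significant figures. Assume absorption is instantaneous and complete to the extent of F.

Amount reaching circulation = F × Dose = 0.89 × 1850 = 1647 mg
C₀ = F·Dose / Vd = 1647 / 220 = 7.486 mg/L
k = ln2 / t½ = 0.693147 / 10.0 = 0.06931 h⁻¹
C = C₀ · e^(−k·t) = 7.486 × e^(−0.06931 × 16.4)
  = 7.486 × 0.3209 = 2.402 mg/L
(2.402 mg/L = 2.402 µg/mL)

2.40 µg/mL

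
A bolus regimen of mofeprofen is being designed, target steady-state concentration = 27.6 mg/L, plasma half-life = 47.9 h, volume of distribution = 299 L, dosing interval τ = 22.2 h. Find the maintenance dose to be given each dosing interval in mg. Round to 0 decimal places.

k = ln2 / t½ = 0.693147 / 47.9 = 0.01447 h⁻¹
CL = k × Vd = 0.01447 × 299 = 4.327 L/h
At steady state, Dose/τ = Css × CL.
Dose = Css × CL × τ = 27.6 × 4.327 × 22.2 = 2651 mg

2651 mg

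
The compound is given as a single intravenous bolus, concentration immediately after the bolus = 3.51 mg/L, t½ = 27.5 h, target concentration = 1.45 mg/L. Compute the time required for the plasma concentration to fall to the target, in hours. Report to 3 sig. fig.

35.1 h

k = ln2 / t½ = 0.693147 / 27.5 = 0.02521 h⁻¹
t = ln(C₀ / C) / k = ln(3.510 / 1.45) / 0.02521
  = ln(2.421) / 0.02521 = 0.8842 / 0.02521 = 35.07 h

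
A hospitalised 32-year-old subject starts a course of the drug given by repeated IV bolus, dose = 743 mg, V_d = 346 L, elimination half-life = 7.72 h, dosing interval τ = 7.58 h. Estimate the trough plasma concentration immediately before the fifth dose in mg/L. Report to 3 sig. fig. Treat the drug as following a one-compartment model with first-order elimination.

2.06 mg/L

C₀ per dose = Dose / Vd = 743 / 346 = 2.147 mg/L
k = ln2 / t½ = 0.693147 / 7.72 = 0.08979 h⁻¹
Fraction remaining after one interval: r = e^(−kτ) = e^(−0.08979 × 7.58) = 0.5063
Before dose 5, 4 doses have been given (aged 1τ, 2τ, 3τ, 4τ).
C_trough = C₀ × (r + r² + … + r^4) = C₀ × r(1−r^4)/(1−r)
        = 2.147 × 0.5063 × (1 − 0.06571) / (1 − 0.5063) = 2.057 mg/L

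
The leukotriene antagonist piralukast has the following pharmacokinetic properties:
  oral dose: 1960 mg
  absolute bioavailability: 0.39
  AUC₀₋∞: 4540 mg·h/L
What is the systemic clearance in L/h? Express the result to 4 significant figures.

CL = F·Dose / AUC = 0.39 × 1960 / 4540 = 0.1684 L/h

0.1684 L/h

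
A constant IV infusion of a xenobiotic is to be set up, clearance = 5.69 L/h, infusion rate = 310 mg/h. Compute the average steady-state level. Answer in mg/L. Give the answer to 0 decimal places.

54 mg/L

At steady state Css = R₀ / CL = 310 / 5.690 = 54.48 mg/L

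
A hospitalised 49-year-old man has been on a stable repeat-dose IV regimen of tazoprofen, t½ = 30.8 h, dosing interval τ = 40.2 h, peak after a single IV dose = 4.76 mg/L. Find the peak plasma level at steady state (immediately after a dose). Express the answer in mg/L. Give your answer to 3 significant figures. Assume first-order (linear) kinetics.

k = ln2 / t½ = 0.693147 / 30.8 = 0.02250 h⁻¹
e^(−kτ) = e^(−0.02250 × 40.2) = 0.4047
Accumulation ratio R = 1 / (1 − e^(−kτ)) = 1 / (1 − 0.4047) = 1.680
Steady-state peak = C₀ × R = 4.76 × 1.680 = 7.997 mg/L

8.00 mg/L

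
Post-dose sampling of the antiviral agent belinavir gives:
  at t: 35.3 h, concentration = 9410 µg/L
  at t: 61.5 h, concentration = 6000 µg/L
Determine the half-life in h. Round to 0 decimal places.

40 h

k = ln(C₁/C₂) / (t₂ − t₁) = ln(9410/6000) / (61.5 − 35.3)
  = 0.4500 / 26.20 = 0.01718 h⁻¹
t½ = ln2 / k = 0.693147 / 0.01718 = 40.35 h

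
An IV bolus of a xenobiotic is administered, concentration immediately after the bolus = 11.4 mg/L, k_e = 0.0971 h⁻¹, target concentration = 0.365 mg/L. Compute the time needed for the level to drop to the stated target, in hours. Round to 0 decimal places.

35 h

t = ln(C₀ / C) / k = ln(11.40 / 0.365) / 0.09710
  = ln(31.23) / 0.09710 = 3.441 / 0.09710 = 35.44 h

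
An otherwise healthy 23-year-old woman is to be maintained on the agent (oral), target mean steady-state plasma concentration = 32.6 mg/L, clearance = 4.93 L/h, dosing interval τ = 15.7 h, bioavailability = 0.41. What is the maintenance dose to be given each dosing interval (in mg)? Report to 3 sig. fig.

At steady state, F × (Dose/τ) = Css × CL.
Dose = Css × CL × τ / F = 32.6 × 4.930 × 15.7 / 0.41 = 6154 mg

6150 mg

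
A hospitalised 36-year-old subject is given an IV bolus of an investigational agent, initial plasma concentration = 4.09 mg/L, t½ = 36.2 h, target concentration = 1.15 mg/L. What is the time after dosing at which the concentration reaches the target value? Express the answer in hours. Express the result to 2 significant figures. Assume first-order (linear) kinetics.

66 h

k = ln2 / t½ = 0.693147 / 36.2 = 0.01915 h⁻¹
t = ln(C₀ / C) / k = ln(4.090 / 1.15) / 0.01915
  = ln(3.557) / 0.01915 = 1.269 / 0.01915 = 66.27 h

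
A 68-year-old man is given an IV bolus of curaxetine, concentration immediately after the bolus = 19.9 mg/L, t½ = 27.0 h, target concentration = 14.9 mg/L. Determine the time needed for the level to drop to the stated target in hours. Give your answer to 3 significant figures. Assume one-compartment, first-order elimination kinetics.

k = ln2 / t½ = 0.693147 / 27.0 = 0.02567 h⁻¹
t = ln(C₀ / C) / k = ln(19.90 / 14.9) / 0.02567
  = ln(1.336) / 0.02567 = 0.2897 / 0.02567 = 11.29 h

11.3 h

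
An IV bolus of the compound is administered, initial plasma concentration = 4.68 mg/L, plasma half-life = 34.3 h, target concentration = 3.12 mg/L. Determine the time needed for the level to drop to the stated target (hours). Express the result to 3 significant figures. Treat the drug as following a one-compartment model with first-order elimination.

20.1 h

k = ln2 / t½ = 0.693147 / 34.3 = 0.02021 h⁻¹
t = ln(C₀ / C) / k = ln(4.680 / 3.12) / 0.02021
  = ln(1.500) / 0.02021 = 0.4055 / 0.02021 = 20.06 h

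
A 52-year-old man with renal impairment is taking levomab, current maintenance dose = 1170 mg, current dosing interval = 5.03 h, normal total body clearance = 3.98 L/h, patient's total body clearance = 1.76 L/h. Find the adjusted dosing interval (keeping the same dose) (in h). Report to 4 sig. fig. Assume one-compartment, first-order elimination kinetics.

11.37 h

To keep the same average steady-state level, dosing rate must scale with clearance.
CL ratio = 1.76 / 3.98 = 0.4422
New interval (same dose) = 5.03 / 0.4422 = 11.37 h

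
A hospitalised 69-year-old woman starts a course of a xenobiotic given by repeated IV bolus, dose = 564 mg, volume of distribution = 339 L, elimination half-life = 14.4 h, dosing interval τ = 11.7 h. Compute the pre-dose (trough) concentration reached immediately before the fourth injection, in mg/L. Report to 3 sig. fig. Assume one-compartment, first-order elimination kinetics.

1.79 mg/L

C₀ per dose = Dose / Vd = 564 / 339 = 1.664 mg/L
k = ln2 / t½ = 0.693147 / 14.4 = 0.04814 h⁻¹
Fraction remaining after one interval: r = e^(−kτ) = e^(−0.04814 × 11.7) = 0.5694
Before dose 4, 3 doses have been given (aged 1τ, 2τ, 3τ).
C_trough = C₀ × (r + r² + … + r^3) = C₀ × r(1−r^3)/(1−r)
        = 1.664 × 0.5694 × (1 − 0.1846) / (1 − 0.5694) = 1.794 mg/L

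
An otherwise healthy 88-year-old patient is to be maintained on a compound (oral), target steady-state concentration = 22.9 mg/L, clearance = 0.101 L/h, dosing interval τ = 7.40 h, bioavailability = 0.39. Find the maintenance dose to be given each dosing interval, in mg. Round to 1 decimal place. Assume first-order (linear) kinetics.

43.9 mg

At steady state, F × (Dose/τ) = Css × CL.
Dose = Css × CL × τ / F = 22.9 × 0.1010 × 7.40 / 0.39 = 43.89 mg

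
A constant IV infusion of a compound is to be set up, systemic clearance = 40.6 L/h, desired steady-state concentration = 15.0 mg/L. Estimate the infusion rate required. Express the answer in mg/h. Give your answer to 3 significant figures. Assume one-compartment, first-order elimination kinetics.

609 mg/h

At steady state, infusion rate R₀ = Css × CL = 15.0 × 40.60 = 609.0 mg/h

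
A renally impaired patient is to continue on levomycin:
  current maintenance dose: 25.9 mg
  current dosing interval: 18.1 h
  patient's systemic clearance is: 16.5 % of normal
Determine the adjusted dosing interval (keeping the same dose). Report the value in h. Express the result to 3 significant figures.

To keep the same average steady-state level, dosing rate must scale with clearance.
CL ratio = 16.5 / 100 = 0.1650
New interval (same dose) = 18.1 / 0.1650 = 109.7 h

110 h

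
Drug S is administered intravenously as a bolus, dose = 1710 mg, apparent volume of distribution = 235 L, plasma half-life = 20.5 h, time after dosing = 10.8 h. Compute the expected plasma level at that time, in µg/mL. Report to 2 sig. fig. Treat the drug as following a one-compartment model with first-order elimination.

5.1 µg/mL

C₀ = Dose / Vd = 1710 / 235 = 7.277 mg/L
k = ln2 / t½ = 0.693147 / 20.5 = 0.03381 h⁻¹
C = C₀ · e^(−k·t) = 7.277 × e^(−0.03381 × 10.8)
  = 7.277 × 0.6941 = 5.051 mg/L
(5.051 mg/L = 5.051 µg/mL)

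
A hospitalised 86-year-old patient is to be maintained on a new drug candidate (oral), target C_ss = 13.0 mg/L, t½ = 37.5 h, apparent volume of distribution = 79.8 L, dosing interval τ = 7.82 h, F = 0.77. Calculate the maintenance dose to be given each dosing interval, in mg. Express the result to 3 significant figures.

k = ln2 / t½ = 0.693147 / 37.5 = 0.01848 h⁻¹
CL = k × Vd = 0.01848 × 79.8 = 1.475 L/h
At steady state, F × (Dose/τ) = Css × CL.
Dose = Css × CL × τ / F = 13.0 × 1.475 × 7.82 / 0.77 = 194.7 mg

195 mg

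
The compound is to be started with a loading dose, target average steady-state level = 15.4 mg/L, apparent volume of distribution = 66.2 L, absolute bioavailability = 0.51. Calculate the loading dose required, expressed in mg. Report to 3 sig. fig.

LD = Css × Vd / F = 15.4 × 66.2 / 0.51 = 1999 mg

2000 mg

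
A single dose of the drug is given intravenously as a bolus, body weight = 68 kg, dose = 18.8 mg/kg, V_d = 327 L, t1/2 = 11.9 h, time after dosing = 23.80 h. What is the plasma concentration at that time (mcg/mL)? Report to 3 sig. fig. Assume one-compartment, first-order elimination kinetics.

0.977 mcg/mL

Total dose = 18.8 × 68 = 1278 mg
C₀ = Dose / Vd = 1278 / 327 = 3.908 mg/L
k = ln2 / t½ = 0.693147 / 11.9 = 0.05825 h⁻¹
t / t½ = 23.80 / 11.9 = 2 half-lives
C = C₀ × (1/2)^2 = 3.908 × 0.2500 = 0.9770 mg/L
(0.9770 mg/L = 0.9770 mcg/mL)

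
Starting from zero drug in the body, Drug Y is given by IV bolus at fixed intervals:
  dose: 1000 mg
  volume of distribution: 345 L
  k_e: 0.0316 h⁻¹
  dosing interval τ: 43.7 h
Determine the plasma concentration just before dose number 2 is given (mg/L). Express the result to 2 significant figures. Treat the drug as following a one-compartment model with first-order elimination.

0.73 mg/L

C₀ per dose = Dose / Vd = 1000 / 345 = 2.899 mg/L
Fraction remaining after one interval: r = e^(−kτ) = e^(−0.03160 × 43.7) = 0.2513
Before dose 2, 1 dose has been given (aged 1τ).
C_trough = C₀ × r = 2.899 × 0.2513 = 0.7285 mg/L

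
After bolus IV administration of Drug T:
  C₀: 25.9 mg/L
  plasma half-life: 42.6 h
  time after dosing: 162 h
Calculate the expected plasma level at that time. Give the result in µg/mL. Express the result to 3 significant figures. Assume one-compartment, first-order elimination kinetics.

k = ln2 / t½ = 0.693147 / 42.6 = 0.01627 h⁻¹
C = C₀ · e^(−k·t) = 25.90 × e^(−0.01627 × 162)
  = 25.90 × 0.07167 = 1.856 mg/L
(1.856 mg/L = 1.856 µg/mL)

1.86 µg/mL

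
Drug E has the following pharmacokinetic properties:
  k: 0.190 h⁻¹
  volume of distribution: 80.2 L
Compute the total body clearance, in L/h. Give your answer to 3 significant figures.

15.2 L/h

CL = k × Vd = 0.190 × 80.2 = 15.24 L/h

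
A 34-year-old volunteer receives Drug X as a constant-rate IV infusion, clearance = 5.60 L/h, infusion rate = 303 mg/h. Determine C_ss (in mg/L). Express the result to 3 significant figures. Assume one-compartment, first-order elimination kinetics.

54.1 mg/L

At steady state Css = R₀ / CL = 303 / 5.600 = 54.11 mg/L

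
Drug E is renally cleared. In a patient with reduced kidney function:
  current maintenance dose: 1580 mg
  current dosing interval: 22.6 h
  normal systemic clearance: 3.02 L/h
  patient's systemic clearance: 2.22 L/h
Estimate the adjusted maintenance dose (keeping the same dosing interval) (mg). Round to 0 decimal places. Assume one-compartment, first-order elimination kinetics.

1161 mg

To keep the same average steady-state level, dosing rate must scale with clearance.
CL ratio = 2.22 / 3.02 = 0.7351
New dose (same interval) = 1580 × 0.7351 = 1161 mg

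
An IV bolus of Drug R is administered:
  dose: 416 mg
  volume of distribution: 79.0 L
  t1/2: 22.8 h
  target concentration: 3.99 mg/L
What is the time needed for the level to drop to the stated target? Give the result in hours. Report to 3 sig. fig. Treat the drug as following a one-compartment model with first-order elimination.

9.13 h

C₀ = Dose / Vd = 416.0 / 79.0 = 5.266 mg/L
k = ln2 / t½ = 0.693147 / 22.8 = 0.03040 h⁻¹
t = ln(C₀ / C) / k = ln(5.266 / 3.99) / 0.03040
  = ln(1.320) / 0.03040 = 0.2776 / 0.03040 = 9.132 h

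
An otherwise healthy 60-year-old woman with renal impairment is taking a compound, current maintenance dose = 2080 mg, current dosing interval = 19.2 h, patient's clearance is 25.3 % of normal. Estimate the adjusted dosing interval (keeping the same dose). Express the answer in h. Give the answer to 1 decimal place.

To keep the same average steady-state level, dosing rate must scale with clearance.
CL ratio = 25.3 / 100 = 0.2530
New interval (same dose) = 19.2 / 0.2530 = 75.89 h

75.9 h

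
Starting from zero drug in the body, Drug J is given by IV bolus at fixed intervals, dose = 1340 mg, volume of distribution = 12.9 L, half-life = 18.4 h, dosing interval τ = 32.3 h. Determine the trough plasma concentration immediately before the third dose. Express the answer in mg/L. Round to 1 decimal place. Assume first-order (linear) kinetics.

C₀ per dose = Dose / Vd = 1340 / 12.9 = 103.9 mg/L
k = ln2 / t½ = 0.693147 / 18.4 = 0.03767 h⁻¹
Fraction remaining after one interval: r = e^(−kτ) = e^(−0.03767 × 32.3) = 0.2962
Before dose 3, 2 doses have been given (aged 1τ, 2τ).
C_trough = C₀ × (r + r²) = 103.9 × (0.2962 + 0.08773) = 39.89 mg/L

39.9 mg/L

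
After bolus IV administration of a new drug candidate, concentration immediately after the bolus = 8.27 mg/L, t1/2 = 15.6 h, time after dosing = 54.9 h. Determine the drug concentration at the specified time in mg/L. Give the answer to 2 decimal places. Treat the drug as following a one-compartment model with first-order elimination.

k = ln2 / t½ = 0.693147 / 15.6 = 0.04443 h⁻¹
C = C₀ · e^(−k·t) = 8.270 × e^(−0.04443 × 54.9)
  = 8.270 × 0.08723 = 0.7214 mg/L

0.72 mg/L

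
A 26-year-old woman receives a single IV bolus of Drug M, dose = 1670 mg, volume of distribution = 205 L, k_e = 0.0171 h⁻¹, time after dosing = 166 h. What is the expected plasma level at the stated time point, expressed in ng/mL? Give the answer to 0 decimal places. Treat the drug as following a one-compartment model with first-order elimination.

477 ng/mL

C₀ = Dose / Vd = 1670 / 205 = 8.146 mg/L
C = C₀ · e^(−k·t) = 8.146 × e^(−0.01710 × 166)
  = 8.146 × 0.05851 = 0.4766 mg/L
Convert: 0.4766 mg/L × 1000 = 476.6 ng/mL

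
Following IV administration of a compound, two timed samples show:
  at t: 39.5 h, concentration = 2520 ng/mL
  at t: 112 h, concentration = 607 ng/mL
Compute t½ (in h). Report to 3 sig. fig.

k = ln(C₁/C₂) / (t₂ − t₁) = ln(2520/607) / (112 − 39.5)
  = 1.423 / 72.50 = 0.01963 h⁻¹
t½ = ln2 / k = 0.693147 / 0.01963 = 35.31 h

35.3 h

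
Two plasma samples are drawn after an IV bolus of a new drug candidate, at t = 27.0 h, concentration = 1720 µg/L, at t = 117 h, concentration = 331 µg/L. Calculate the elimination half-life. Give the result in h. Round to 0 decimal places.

38 h

k = ln(C₁/C₂) / (t₂ − t₁) = ln(1720/331) / (117 − 27.0)
  = 1.648 / 90.00 = 0.01831 h⁻¹
t½ = ln2 / k = 0.693147 / 0.01831 = 37.86 h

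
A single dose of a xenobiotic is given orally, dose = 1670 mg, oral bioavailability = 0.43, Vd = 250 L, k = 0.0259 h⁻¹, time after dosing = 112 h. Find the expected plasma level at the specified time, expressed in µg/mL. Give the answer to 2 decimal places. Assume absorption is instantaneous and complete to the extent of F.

0.16 µg/mL

Amount reaching circulation = F × Dose = 0.43 × 1670 = 718.1 mg
C₀ = F·Dose / Vd = 718.1 / 250 = 2.872 mg/L
C = C₀ · e^(−k·t) = 2.872 × e^(−0.02590 × 112)
  = 2.872 × 0.05498 = 0.1579 mg/L
(0.1579 mg/L = 0.1579 µg/mL)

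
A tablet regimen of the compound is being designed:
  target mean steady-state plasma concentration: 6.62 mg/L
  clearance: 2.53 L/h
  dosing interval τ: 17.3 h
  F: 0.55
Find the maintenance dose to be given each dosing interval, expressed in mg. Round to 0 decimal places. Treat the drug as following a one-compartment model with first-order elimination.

At steady state, F × (Dose/τ) = Css × CL.
Dose = Css × CL × τ / F = 6.62 × 2.530 × 17.3 / 0.55 = 526.8 mg

527 mg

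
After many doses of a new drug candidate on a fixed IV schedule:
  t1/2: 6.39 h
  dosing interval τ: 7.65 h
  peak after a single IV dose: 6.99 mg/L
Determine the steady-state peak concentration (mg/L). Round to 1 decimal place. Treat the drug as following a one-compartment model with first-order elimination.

k = ln2 / t½ = 0.693147 / 6.39 = 0.1085 h⁻¹
e^(−kτ) = e^(−0.1085 × 7.65) = 0.4360
Accumulation ratio R = 1 / (1 − e^(−kτ)) = 1 / (1 − 0.4360) = 1.773
Steady-state peak = C₀ × R = 6.99 × 1.773 = 12.39 mg/L

12.4 mg/L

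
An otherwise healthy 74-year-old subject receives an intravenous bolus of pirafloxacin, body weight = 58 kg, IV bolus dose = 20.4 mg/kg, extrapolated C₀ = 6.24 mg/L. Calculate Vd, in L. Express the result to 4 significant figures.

189.6 L

Dose = 20.4 × 58 = 1183 mg
Vd = Dose / C₀ = 1183 / 6.24 = 189.6 L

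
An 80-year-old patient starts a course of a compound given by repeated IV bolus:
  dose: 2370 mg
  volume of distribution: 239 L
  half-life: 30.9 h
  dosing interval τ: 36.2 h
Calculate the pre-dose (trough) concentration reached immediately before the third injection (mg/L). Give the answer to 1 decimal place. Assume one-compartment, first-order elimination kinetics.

6.4 mg/L

C₀ per dose = Dose / Vd = 2370 / 239 = 9.916 mg/L
k = ln2 / t½ = 0.693147 / 30.9 = 0.02243 h⁻¹
Fraction remaining after one interval: r = e^(−kτ) = e^(−0.02243 × 36.2) = 0.4440
Before dose 3, 2 doses have been given (aged 1τ, 2τ).
C_trough = C₀ × (r + r²) = 9.916 × (0.4440 + 0.1971) = 6.357 mg/L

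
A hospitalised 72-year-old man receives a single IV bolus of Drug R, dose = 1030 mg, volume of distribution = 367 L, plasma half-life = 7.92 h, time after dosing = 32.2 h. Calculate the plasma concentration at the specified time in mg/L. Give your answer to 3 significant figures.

C₀ = Dose / Vd = 1030 / 367 = 2.807 mg/L
k = ln2 / t½ = 0.693147 / 7.92 = 0.08752 h⁻¹
C = C₀ · e^(−k·t) = 2.807 × e^(−0.08752 × 32.2)
  = 2.807 × 0.05972 = 0.1676 mg/L

0.168 mg/L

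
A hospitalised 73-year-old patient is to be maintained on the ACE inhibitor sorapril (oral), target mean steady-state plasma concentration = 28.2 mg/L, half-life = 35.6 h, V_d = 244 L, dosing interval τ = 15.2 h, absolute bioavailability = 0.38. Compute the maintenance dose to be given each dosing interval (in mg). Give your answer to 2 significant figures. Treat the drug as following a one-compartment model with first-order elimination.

5400 mg

k = ln2 / t½ = 0.693147 / 35.6 = 0.01947 h⁻¹
CL = k × Vd = 0.01947 × 244 = 4.751 L/h
At steady state, F × (Dose/τ) = Css × CL.
Dose = Css × CL × τ / F = 28.2 × 4.751 × 15.2 / 0.38 = 5359 mg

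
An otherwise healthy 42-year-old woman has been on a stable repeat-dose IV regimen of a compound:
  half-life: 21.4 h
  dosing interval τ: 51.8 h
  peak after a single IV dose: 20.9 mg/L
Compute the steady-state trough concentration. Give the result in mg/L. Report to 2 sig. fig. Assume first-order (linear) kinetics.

4.8 mg/L

k = ln2 / t½ = 0.693147 / 21.4 = 0.03239 h⁻¹
e^(−kτ) = e^(−0.03239 × 51.8) = 0.1868
Accumulation ratio R = 1 / (1 − e^(−kτ)) = 1 / (1 − 0.1868) = 1.230
Steady-state trough = C₀ × R × e^(−kτ) = 20.9 × 1.230 × 0.1868 = 4.802 mg/L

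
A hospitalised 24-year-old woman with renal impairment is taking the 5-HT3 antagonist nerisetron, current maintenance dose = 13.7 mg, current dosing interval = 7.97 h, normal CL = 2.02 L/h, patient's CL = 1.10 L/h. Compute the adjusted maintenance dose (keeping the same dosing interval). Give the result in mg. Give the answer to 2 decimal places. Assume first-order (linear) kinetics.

To keep the same average steady-state level, dosing rate must scale with clearance.
CL ratio = 1.10 / 2.02 = 0.5446
New dose (same interval) = 13.7 × 0.5446 = 7.461 mg

7.46 mg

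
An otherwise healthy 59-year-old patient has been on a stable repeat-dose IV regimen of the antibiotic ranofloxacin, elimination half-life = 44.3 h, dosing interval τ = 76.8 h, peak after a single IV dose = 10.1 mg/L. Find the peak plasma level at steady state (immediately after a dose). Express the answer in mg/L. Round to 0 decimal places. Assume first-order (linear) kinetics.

k = ln2 / t½ = 0.693147 / 44.3 = 0.01565 h⁻¹
e^(−kτ) = e^(−0.01565 × 76.8) = 0.3006
Accumulation ratio R = 1 / (1 − e^(−kτ)) = 1 / (1 − 0.3006) = 1.430
Steady-state peak = C₀ × R = 10.1 × 1.430 = 14.44 mg/L

14 mg/L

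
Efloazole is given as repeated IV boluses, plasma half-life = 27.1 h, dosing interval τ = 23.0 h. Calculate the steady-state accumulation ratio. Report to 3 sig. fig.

k = ln2 / t½ = 0.693147 / 27.1 = 0.02558 h⁻¹
e^(−kτ) = e^(−0.02558 × 23.0) = 0.5552
Accumulation ratio R = 1 / (1 − e^(−kτ)) = 1 / (1 − 0.5552) = 2.248

2.25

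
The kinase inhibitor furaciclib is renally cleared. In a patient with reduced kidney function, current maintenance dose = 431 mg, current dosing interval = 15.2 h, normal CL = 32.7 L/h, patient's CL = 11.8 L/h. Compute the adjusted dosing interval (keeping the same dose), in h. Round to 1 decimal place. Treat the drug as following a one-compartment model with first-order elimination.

42.1 h

To keep the same average steady-state level, dosing rate must scale with clearance.
CL ratio = 11.8 / 32.7 = 0.3609
New interval (same dose) = 15.2 / 0.3609 = 42.12 h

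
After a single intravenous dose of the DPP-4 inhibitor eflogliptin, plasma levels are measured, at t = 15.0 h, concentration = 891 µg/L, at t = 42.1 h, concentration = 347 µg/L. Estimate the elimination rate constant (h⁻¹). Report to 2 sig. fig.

k = ln(C₁/C₂) / (t₂ − t₁) = ln(891/347) / (42.1 − 15.0)
  = 0.9430 / 27.10 = 0.03480 h⁻¹

0.035 h⁻¹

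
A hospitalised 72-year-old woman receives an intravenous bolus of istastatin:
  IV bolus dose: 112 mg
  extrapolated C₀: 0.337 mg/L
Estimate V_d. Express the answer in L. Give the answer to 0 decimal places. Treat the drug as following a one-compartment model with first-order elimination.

332 L

Vd = Dose / C₀ = 112.0 / 0.337 = 332.3 L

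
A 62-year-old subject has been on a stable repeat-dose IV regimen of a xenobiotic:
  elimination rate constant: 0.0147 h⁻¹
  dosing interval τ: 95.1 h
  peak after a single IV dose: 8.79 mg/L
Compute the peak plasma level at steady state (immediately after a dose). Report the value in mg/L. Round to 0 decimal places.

e^(−kτ) = e^(−0.01470 × 95.1) = 0.2471
Accumulation ratio R = 1 / (1 − e^(−kτ)) = 1 / (1 − 0.2471) = 1.328
Steady-state peak = C₀ × R = 8.79 × 1.328 = 11.67 mg/L

12 mg/L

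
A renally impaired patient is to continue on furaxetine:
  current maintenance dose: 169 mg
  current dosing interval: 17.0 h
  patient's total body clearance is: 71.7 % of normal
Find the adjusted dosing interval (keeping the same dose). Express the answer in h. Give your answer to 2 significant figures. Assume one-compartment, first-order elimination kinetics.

To keep the same average steady-state level, dosing rate must scale with clearance.
CL ratio = 71.7 / 100 = 0.7170
New interval (same dose) = 17.0 / 0.7170 = 23.71 h

24 h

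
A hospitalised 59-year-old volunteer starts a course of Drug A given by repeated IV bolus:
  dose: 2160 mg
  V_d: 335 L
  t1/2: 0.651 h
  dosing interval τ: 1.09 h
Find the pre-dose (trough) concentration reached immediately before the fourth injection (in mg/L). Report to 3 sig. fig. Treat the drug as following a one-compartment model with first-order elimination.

2.85 mg/L

C₀ per dose = Dose / Vd = 2160 / 335 = 6.448 mg/L
k = ln2 / t½ = 0.693147 / 0.651 = 1.065 h⁻¹
Fraction remaining after one interval: r = e^(−kτ) = e^(−1.065 × 1.09) = 0.3132
Before dose 4, 3 doses have been given (aged 1τ, 2τ, 3τ).
C_trough = C₀ × (r + r² + … + r^3) = C₀ × r(1−r^3)/(1−r)
        = 6.448 × 0.3132 × (1 − 0.03072) / (1 − 0.3132) = 2.850 mg/L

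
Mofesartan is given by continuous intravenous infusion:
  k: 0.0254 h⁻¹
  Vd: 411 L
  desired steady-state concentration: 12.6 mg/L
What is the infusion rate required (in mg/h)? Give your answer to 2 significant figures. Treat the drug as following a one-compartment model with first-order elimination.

CL = k × Vd = 0.02540 × 411 = 10.44 L/h
At steady state, infusion rate R₀ = Css × CL = 12.6 × 10.44 = 131.5 mg/h

130 mg/h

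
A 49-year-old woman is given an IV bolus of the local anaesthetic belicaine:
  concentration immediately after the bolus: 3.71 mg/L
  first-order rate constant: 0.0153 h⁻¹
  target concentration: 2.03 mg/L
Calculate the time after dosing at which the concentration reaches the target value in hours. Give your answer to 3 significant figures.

39.4 h

t = ln(C₀ / C) / k = ln(3.710 / 2.03) / 0.01530
  = ln(1.828) / 0.01530 = 0.6032 / 0.01530 = 39.42 h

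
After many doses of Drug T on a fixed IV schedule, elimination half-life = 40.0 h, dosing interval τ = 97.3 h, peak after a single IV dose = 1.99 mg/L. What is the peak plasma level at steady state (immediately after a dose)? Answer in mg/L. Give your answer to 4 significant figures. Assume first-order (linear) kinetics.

k = ln2 / t½ = 0.693147 / 40.0 = 0.01733 h⁻¹
e^(−kτ) = e^(−0.01733 × 97.3) = 0.1852
Accumulation ratio R = 1 / (1 − e^(−kτ)) = 1 / (1 − 0.1852) = 1.227
Steady-state peak = C₀ × R = 1.99 × 1.227 = 2.442 mg/L

2.442 mg/L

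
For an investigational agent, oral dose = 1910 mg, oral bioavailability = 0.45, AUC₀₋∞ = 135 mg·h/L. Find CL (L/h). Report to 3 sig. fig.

6.37 L/h

CL = F·Dose / AUC = 0.45 × 1910 / 135 = 6.367 L/h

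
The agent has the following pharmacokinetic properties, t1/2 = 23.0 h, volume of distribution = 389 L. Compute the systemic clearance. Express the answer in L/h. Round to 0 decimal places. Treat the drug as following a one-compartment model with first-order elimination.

k = ln2 / t½ = 0.693147 / 23.0 = 0.03014 h⁻¹
CL = k × Vd = 0.03014 × 389 = 11.72 L/h

12 L/h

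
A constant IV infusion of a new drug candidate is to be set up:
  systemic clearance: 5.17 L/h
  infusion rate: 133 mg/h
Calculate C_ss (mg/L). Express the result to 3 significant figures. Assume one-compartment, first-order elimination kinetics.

At steady state Css = R₀ / CL = 133 / 5.170 = 25.73 mg/L

25.7 mg/L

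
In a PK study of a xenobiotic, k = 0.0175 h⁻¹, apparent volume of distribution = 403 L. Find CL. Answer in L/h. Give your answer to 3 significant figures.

CL = k × Vd = 0.0175 × 403 = 7.053 L/h

7.05 L/h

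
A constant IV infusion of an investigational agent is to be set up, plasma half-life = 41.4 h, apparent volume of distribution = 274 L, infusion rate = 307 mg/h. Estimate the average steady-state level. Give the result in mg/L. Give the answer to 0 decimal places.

67 mg/L

k = ln2 / t½ = 0.693147 / 41.4 = 0.01674 h⁻¹
CL = k × Vd = 0.01674 × 274 = 4.587 L/h
At steady state Css = R₀ / CL = 307 / 4.587 = 66.93 mg/L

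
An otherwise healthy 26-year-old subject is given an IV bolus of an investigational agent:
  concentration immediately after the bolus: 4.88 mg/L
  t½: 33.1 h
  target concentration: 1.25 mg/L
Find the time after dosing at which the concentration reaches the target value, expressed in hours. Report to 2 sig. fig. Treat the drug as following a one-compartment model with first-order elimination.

65 h

k = ln2 / t½ = 0.693147 / 33.1 = 0.02094 h⁻¹
t = ln(C₀ / C) / k = ln(4.880 / 1.25) / 0.02094
  = ln(3.904) / 0.02094 = 1.362 / 0.02094 = 65.04 h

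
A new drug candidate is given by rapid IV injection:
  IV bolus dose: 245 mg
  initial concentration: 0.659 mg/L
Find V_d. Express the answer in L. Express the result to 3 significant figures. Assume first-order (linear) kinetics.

372 L

Vd = Dose / C₀ = 245.0 / 0.659 = 371.8 L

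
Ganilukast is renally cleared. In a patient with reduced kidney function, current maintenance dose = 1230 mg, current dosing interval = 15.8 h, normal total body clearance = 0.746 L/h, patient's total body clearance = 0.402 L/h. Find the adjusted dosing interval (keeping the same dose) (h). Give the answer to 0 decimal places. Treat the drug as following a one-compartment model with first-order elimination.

To keep the same average steady-state level, dosing rate must scale with clearance.
CL ratio = 0.402 / 0.746 = 0.5389
New interval (same dose) = 15.8 / 0.5389 = 29.32 h

29 h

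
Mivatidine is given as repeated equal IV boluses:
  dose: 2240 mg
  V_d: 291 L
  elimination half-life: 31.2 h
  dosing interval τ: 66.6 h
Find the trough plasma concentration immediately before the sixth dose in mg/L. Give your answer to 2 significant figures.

2.3 mg/L

C₀ per dose = Dose / Vd = 2240 / 291 = 7.698 mg/L
k = ln2 / t½ = 0.693147 / 31.2 = 0.02222 h⁻¹
Fraction remaining after one interval: r = e^(−kτ) = e^(−0.02222 × 66.6) = 0.2277
Before dose 6, 5 doses have been given (aged 1τ, 2τ, 3τ, 4τ, 5τ).
C_trough = C₀ × (r + r² + … + r^5) = C₀ × r(1−r^5)/(1−r)
        = 7.698 × 0.2277 × (1 − 0.0006121) / (1 − 0.2277) = 2.268 mg/L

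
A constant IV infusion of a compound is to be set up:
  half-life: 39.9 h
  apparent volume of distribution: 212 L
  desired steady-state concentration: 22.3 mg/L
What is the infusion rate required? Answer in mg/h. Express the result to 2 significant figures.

k = ln2 / t½ = 0.693147 / 39.9 = 0.01737 h⁻¹
CL = k × Vd = 0.01737 × 212 = 3.682 L/h
At steady state, infusion rate R₀ = Css × CL = 22.3 × 3.682 = 82.11 mg/h

82 mg/h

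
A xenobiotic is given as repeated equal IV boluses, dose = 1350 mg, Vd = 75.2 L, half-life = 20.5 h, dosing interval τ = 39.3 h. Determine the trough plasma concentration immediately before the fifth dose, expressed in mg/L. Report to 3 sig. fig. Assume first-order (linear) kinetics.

C₀ per dose = Dose / Vd = 1350 / 75.2 = 17.95 mg/L
k = ln2 / t½ = 0.693147 / 20.5 = 0.03381 h⁻¹
Fraction remaining after one interval: r = e^(−kτ) = e^(−0.03381 × 39.3) = 0.2648
Before dose 5, 4 doses have been given (aged 1τ, 2τ, 3τ, 4τ).
C_trough = C₀ × (r + r² + … + r^4) = C₀ × r(1−r^4)/(1−r)
        = 17.95 × 0.2648 × (1 − 0.004917) / (1 − 0.2648) = 6.433 mg/L

6.43 mg/L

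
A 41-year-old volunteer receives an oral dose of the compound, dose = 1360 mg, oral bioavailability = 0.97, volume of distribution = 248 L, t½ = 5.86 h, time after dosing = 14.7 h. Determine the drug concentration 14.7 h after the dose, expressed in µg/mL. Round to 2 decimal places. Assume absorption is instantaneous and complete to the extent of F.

0.93 µg/mL

Amount reaching circulation = F × Dose = 0.97 × 1360 = 1319 mg
C₀ = F·Dose / Vd = 1319 / 248 = 5.319 mg/L
k = ln2 / t½ = 0.693147 / 5.86 = 0.1183 h⁻¹
C = C₀ · e^(−k·t) = 5.319 × e^(−0.1183 × 14.7)
  = 5.319 × 0.1757 = 0.9345 mg/L
(0.9345 mg/L = 0.9345 µg/mL)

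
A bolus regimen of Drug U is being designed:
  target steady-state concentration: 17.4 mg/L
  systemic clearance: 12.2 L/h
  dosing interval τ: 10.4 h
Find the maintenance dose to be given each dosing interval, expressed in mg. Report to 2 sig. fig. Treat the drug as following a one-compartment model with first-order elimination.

At steady state, Dose/τ = Css × CL.
Dose = Css × CL × τ = 17.4 × 12.20 × 10.4 = 2208 mg

2200 mg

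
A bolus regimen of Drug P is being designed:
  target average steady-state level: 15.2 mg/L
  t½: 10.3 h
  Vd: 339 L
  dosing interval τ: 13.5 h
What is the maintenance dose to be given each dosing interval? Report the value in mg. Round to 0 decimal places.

4681 mg

k = ln2 / t½ = 0.693147 / 10.3 = 0.06730 h⁻¹
CL = k × Vd = 0.06730 × 339 = 22.81 L/h
At steady state, Dose/τ = Css × CL.
Dose = Css × CL × τ = 15.2 × 22.81 × 13.5 = 4681 mg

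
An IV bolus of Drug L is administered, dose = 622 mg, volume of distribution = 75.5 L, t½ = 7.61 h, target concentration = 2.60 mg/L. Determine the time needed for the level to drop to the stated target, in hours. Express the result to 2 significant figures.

C₀ = Dose / Vd = 622.0 / 75.5 = 8.238 mg/L
k = ln2 / t½ = 0.693147 / 7.61 = 0.09108 h⁻¹
t = ln(C₀ / C) / k = ln(8.238 / 2.60) / 0.09108
  = ln(3.168) / 0.09108 = 1.153 / 0.09108 = 12.66 h

13 h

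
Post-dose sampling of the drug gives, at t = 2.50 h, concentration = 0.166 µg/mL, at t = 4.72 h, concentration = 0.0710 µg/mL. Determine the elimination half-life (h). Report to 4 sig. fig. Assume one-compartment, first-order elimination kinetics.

k = ln(C₁/C₂) / (t₂ − t₁) = ln(0.166/0.0710) / (4.72 − 2.50)
  = 0.8493 / 2.220 = 0.3826 h⁻¹
t½ = ln2 / k = 0.693147 / 0.3826 = 1.812 h

1.812 h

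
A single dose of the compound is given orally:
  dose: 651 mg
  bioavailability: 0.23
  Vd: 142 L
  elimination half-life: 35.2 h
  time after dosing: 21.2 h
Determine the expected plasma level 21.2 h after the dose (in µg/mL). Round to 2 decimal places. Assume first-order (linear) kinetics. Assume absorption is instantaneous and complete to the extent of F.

Amount reaching circulation = F × Dose = 0.23 × 651.0 = 149.7 mg
C₀ = F·Dose / Vd = 149.7 / 142 = 1.054 mg/L
k = ln2 / t½ = 0.693147 / 35.2 = 0.01969 h⁻¹
C = C₀ · e^(−k·t) = 1.054 × e^(−0.01969 × 21.2)
  = 1.054 × 0.6587 = 0.6943 mg/L
(0.6943 mg/L = 0.6943 µg/mL)

0.69 µg/mL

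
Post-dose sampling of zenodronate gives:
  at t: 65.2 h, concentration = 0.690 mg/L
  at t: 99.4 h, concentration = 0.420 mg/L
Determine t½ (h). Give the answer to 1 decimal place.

k = ln(C₁/C₂) / (t₂ − t₁) = ln(0.690/0.420) / (99.4 − 65.2)
  = 0.4964 / 34.20 = 0.01451 h⁻¹
t½ = ln2 / k = 0.693147 / 0.01451 = 47.77 h

47.8 h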